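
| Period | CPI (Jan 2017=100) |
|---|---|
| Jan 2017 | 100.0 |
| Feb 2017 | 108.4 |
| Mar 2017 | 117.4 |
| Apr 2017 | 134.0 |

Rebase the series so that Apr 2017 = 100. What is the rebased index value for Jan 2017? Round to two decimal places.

Rebased(Jan 2017) = 100.0 / 134.0 × 100 = 74.6269

74.63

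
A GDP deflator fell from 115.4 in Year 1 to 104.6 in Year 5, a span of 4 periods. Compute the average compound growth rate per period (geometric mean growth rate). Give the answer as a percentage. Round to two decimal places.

Growth factor = (104.6/115.4)^(1/4) = (0.906412)^(1/4) = 0.975734
Growth rate = 0.975734 − 1 = -0.024266 = -2.4266%

-2.43%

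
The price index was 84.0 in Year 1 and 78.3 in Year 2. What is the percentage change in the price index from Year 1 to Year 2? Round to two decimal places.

Change = (78.3 − 84.0) / 84.0 × 100
       = -5.7 / 84.0 × 100 = -6.7857%

-6.79%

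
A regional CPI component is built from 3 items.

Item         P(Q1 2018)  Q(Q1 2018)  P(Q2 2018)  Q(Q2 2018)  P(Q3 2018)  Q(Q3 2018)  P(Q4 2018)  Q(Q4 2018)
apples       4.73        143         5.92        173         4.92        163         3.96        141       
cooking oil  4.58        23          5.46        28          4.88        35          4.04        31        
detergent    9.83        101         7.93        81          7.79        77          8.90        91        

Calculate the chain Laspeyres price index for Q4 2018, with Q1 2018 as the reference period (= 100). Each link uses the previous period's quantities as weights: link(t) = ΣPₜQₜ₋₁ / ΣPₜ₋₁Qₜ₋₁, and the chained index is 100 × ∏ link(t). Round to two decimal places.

Link Q1 2018→Q2 2018:
ΣP(Q2 2018)Q(Q1 2018) = 5.92×143 + 5.46×23 + 7.93×101 = 846.56 + 125.58 + 800.93 = 1773.07
ΣP(Q1 2018)Q(Q1 2018) = 4.73×143 + 4.58×23 + 9.83×101 = 676.39 + 105.34 + 992.83 = 1774.56
link = 1773.07/1774.56 = 0.999160
Link Q2 2018→Q3 2018:
ΣP(Q3 2018)Q(Q2 2018) = 4.92×173 + 4.88×28 + 7.79×81 = 851.16 + 136.64 + 630.99 = 1618.79
ΣP(Q2 2018)Q(Q2 2018) = 5.92×173 + 5.46×28 + 7.93×81 = 1024.16 + 152.88 + 642.33 = 1819.37
link = 1618.79/1819.37 = 0.889753
Link Q3 2018→Q4 2018:
ΣP(Q4 2018)Q(Q3 2018) = 3.96×163 + 4.04×35 + 8.90×77 = 645.48 + 141.4 + 685.3 = 1472.18
ΣP(Q3 2018)Q(Q3 2018) = 4.92×163 + 4.88×35 + 7.79×77 = 801.96 + 170.8 + 599.83 = 1572.59
link = 1472.18/1572.59 = 0.936150
Chained index = 100 × 0.999160 × 0.889753 × 0.936150 = 83.2243

83.22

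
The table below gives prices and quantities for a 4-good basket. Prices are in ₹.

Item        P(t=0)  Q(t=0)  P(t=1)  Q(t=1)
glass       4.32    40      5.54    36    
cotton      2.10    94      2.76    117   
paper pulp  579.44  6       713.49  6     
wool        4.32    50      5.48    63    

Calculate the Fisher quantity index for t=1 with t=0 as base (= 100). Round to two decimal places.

102.19

Laspeyres component (base-period weights):
ΣP(t=0)Q(t=1) = 4.32×36 + 2.10×117 + 579.44×6 + 4.32×63 = 155.52 + 245.7 + 3476.64 + 272.16 = 4150.02
ΣP(t=0)Q(t=0) = 4.32×40 + 2.10×94 + 579.44×6 + 4.32×50 = 172.8 + 197.4 + 3476.64 + 216 = 4062.84
L = 4150.02 / 4062.84 × 100 = 102.1458
Paasche component (current-period weights):
ΣP(t=1)Q(t=1) = 5.54×36 + 2.76×117 + 713.49×6 + 5.48×63 = 199.44 + 322.92 + 4280.94 + 345.24 = 5148.54
ΣP(t=1)Q(t=0) = 5.54×40 + 2.76×94 + 713.49×6 + 5.48×50 = 221.6 + 259.44 + 4280.94 + 274 = 5035.98
P = 5148.54 / 5035.98 × 100 = 102.2351
Fisher = √(L × P) = √(102.1458 × 102.2351) = 102.1904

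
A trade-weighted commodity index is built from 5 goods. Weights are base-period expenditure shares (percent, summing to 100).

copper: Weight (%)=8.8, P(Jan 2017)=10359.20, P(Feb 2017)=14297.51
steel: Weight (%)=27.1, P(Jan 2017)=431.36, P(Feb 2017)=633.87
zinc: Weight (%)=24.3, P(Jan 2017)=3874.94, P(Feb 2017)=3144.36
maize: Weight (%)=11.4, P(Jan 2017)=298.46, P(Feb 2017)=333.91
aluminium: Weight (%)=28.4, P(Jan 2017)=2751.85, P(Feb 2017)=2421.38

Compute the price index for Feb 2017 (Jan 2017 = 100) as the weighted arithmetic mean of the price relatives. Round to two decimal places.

copper: 8.8 × (14297.51/10359.20) = 8.8 × 1.380175 = 12.1455
steel: 27.1 × (633.87/431.36) = 27.1 × 1.469469 = 39.8226
zinc: 24.3 × (3144.36/3874.94) = 24.3 × 0.811460 = 19.7185
maize: 11.4 × (333.91/298.46) = 11.4 × 1.118776 = 12.7541
aluminium: 28.4 × (2421.38/2751.85) = 28.4 × 0.879910 = 24.9894
Index = Σ wᵢ·(p₁ᵢ/p₀ᵢ) = 12.1455 + 39.8226 + 19.7185 + 12.7541 + 24.9894 = 109.4301

109.43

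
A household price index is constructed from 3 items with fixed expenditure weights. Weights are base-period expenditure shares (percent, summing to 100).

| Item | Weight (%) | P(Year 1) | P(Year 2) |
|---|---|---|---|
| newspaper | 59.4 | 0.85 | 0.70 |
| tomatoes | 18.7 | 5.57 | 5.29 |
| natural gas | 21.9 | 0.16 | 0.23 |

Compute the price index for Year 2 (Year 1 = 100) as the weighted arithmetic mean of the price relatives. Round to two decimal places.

newspaper: 59.4 × (0.70/0.85) = 59.4 × 0.823529 = 48.9176
tomatoes: 18.7 × (5.29/5.57) = 18.7 × 0.949731 = 17.7600
natural gas: 21.9 × (0.23/0.16) = 21.9 × 1.437500 = 31.4812
Index = Σ wᵢ·(p₁ᵢ/p₀ᵢ) = 48.9176 + 17.7600 + 31.4812 = 98.1589

98.16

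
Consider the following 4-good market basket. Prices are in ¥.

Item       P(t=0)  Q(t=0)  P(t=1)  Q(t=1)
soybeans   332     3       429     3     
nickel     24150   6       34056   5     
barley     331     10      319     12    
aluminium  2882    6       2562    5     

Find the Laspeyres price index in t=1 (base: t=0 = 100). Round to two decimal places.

Laspeyres price index uses base-period quantities as weights.
ΣP(t=1)·Q(t=0) = 429×3 + 34056×6 + 319×10 + 2562×6 = 1287 + 204336 + 3190 + 15372 = 224185
ΣP(t=0)·Q(t=0) = 332×3 + 24150×6 + 331×10 + 2882×6 = 996 + 144900 + 3310 + 17292 = 166498
Index = 224185 / 166498 × 100 = 134.6473

134.65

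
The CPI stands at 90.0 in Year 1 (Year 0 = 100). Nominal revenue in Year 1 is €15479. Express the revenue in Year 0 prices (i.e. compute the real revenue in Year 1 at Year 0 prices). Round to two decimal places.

17198.89

Real = Nominal ÷ (Index/100) = 15479 ÷ (90.0/100)
     = 15479 ÷ 0.900 = 17198.8889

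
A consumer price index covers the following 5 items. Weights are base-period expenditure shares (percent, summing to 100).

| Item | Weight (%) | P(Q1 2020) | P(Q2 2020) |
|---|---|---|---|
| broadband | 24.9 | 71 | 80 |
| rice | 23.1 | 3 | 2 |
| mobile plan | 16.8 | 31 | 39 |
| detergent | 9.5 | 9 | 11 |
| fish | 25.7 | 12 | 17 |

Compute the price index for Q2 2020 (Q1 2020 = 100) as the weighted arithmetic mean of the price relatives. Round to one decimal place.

112.6

broadband: 24.9 × (80/71) = 24.9 × 1.126761 = 28.0563
rice: 23.1 × (2/3) = 23.1 × 0.666667 = 15.4000
mobile plan: 16.8 × (39/31) = 16.8 × 1.258065 = 21.1355
detergent: 9.5 × (11/9) = 9.5 × 1.222222 = 11.6111
fish: 25.7 × (17/12) = 25.7 × 1.416667 = 36.4083
Index = Σ wᵢ·(p₁ᵢ/p₀ᵢ) = 28.0563 + 15.4000 + 21.1355 + 11.6111 + 36.4083 = 112.6113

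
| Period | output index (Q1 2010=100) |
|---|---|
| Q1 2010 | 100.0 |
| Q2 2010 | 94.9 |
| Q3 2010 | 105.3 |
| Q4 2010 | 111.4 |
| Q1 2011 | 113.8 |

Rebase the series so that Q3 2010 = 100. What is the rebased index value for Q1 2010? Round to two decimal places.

94.97

Rebased(Q1 2010) = 100.0 / 105.3 × 100 = 94.9668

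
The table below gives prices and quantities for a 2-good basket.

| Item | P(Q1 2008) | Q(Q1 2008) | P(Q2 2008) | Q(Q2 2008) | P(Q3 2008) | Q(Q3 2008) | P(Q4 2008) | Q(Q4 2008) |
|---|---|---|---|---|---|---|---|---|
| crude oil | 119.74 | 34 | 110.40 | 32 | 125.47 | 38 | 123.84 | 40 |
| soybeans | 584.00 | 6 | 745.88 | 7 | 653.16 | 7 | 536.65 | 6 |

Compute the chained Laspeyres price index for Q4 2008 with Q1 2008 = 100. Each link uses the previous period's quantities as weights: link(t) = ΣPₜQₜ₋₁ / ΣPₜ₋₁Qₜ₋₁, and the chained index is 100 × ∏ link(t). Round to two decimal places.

96.55

Link Q1 2008→Q2 2008:
ΣP(Q2 2008)Q(Q1 2008) = 110.40×34 + 745.88×6 = 3753.6 + 4475.28 = 8228.88
ΣP(Q1 2008)Q(Q1 2008) = 119.74×34 + 584.00×6 = 4071.16 + 3504 = 7575.16
link = 8228.88/7575.16 = 1.086298
Link Q2 2008→Q3 2008:
ΣP(Q3 2008)Q(Q2 2008) = 125.47×32 + 653.16×7 = 4015.04 + 4572.12 = 8587.16
ΣP(Q2 2008)Q(Q2 2008) = 110.40×32 + 745.88×7 = 3532.8 + 5221.16 = 8753.96
link = 8587.16/8753.96 = 0.980946
Link Q3 2008→Q4 2008:
ΣP(Q4 2008)Q(Q3 2008) = 123.84×38 + 536.65×7 = 4705.92 + 3756.55 = 8462.47
ΣP(Q3 2008)Q(Q3 2008) = 125.47×38 + 653.16×7 = 4767.86 + 4572.12 = 9339.98
link = 8462.47/9339.98 = 0.906048
Chained index = 100 × 1.086298 × 0.980946 × 0.906048 = 96.5484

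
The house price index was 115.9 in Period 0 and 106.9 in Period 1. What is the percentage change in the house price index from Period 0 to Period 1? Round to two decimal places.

-7.77%

Change = (106.9 − 115.9) / 115.9 × 100
       = -9.0 / 115.9 × 100 = -7.7653%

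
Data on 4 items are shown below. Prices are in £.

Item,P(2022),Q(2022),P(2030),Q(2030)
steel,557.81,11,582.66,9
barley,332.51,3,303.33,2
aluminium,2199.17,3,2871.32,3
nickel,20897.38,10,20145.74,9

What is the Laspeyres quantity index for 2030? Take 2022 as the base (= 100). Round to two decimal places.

89.97

Laspeyres quantity index uses base-period prices as weights.
ΣP(2022)·Q(2030) = 557.81×9 + 332.51×2 + 2199.17×3 + 20897.38×9 = 5020.29 + 665.02 + 6597.51 + 188076.42 = 200359.24
ΣP(2022)·Q(2022) = 557.81×11 + 332.51×3 + 2199.17×3 + 20897.38×10 = 6135.91 + 997.53 + 6597.51 + 208973.8 = 222704.75
Index = 200359.24 / 222704.75 × 100 = 89.9663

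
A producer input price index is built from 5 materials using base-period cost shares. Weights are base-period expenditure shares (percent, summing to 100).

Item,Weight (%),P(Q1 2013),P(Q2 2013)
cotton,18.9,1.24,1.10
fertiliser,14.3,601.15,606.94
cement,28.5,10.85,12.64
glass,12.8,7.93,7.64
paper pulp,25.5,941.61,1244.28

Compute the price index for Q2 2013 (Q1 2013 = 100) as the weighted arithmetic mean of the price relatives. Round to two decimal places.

cotton: 18.9 × (1.10/1.24) = 18.9 × 0.887097 = 16.7661
fertiliser: 14.3 × (606.94/601.15) = 14.3 × 1.009632 = 14.4377
cement: 28.5 × (12.64/10.85) = 28.5 × 1.164977 = 33.2018
glass: 12.8 × (7.64/7.93) = 12.8 × 0.963430 = 12.3319
paper pulp: 25.5 × (1244.28/941.61) = 25.5 × 1.321439 = 33.6967
Index = Σ wᵢ·(p₁ᵢ/p₀ᵢ) = 16.7661 + 14.4377 + 33.2018 + 12.3319 + 33.6967 = 110.4343

110.43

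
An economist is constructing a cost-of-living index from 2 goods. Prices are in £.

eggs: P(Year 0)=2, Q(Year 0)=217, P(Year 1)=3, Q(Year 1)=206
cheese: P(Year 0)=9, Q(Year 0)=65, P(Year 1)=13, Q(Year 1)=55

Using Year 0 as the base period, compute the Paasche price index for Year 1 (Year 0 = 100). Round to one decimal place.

Paasche price index uses current-period quantities as weights.
ΣP(Year 1)·Q(Year 1) = 3×206 + 13×55 = 618 + 715 = 1333
ΣP(Year 0)·Q(Year 1) = 2×206 + 9×55 = 412 + 495 = 907
Index = 1333 / 907 × 100 = 146.9680

147.0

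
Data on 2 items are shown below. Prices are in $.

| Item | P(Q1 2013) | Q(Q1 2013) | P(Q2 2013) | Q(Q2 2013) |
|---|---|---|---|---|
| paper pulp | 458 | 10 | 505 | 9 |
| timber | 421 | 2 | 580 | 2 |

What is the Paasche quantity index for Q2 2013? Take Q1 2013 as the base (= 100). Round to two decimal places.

Paasche quantity index uses current-period prices as weights.
ΣP(Q2 2013)·Q(Q2 2013) = 505×9 + 580×2 = 4545 + 1160 = 5705
ΣP(Q2 2013)·Q(Q1 2013) = 505×10 + 580×2 = 5050 + 1160 = 6210
Index = 5705 / 6210 × 100 = 91.8680

91.87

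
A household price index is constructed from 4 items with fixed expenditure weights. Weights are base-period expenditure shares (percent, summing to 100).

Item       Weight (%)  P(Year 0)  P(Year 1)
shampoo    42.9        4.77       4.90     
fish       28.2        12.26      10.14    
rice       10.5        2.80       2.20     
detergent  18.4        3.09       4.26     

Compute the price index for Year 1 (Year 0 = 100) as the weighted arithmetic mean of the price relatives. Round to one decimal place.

101.0

shampoo: 42.9 × (4.90/4.77) = 42.9 × 1.027254 = 44.0692
fish: 28.2 × (10.14/12.26) = 28.2 × 0.827080 = 23.3237
rice: 10.5 × (2.20/2.80) = 10.5 × 0.785714 = 8.2500
detergent: 18.4 × (4.26/3.09) = 18.4 × 1.378641 = 25.3670
Index = Σ wᵢ·(p₁ᵢ/p₀ᵢ) = 44.0692 + 23.3237 + 8.2500 + 25.3670 = 101.0098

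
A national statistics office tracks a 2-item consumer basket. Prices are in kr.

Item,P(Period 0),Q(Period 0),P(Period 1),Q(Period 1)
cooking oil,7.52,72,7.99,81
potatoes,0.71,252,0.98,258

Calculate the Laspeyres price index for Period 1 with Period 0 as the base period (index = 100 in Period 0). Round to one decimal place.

Laspeyres price index uses base-period quantities as weights.
ΣP(Period 1)·Q(Period 0) = 7.99×72 + 0.98×252 = 575.28 + 246.96 = 822.24
ΣP(Period 0)·Q(Period 0) = 7.52×72 + 0.71×252 = 541.44 + 178.92 = 720.36
Index = 822.24 / 720.36 × 100 = 114.1429

114.1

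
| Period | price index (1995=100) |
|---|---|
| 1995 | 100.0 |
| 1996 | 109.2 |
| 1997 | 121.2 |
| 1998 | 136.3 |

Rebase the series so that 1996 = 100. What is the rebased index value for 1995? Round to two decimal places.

Rebased(1995) = 100.0 / 109.2 × 100 = 91.5751

91.58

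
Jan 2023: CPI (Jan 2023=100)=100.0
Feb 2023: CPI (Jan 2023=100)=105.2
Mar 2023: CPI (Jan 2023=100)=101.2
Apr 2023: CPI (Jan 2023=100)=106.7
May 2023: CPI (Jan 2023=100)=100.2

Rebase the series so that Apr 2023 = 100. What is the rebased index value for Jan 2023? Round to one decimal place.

Rebased(Jan 2023) = 100.0 / 106.7 × 100 = 93.7207

93.7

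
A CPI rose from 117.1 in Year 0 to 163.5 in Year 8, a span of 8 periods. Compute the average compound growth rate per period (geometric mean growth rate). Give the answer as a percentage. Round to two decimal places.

4.26%

Growth factor = (163.5/117.1)^(1/8) = (1.396243)^(1/8) = 1.042606
Growth rate = 1.042606 − 1 = 0.042606 = 4.2606%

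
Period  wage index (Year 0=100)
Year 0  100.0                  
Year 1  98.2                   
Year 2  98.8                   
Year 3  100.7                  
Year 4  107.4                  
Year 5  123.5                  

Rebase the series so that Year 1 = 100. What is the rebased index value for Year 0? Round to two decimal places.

Rebased(Year 0) = 100.0 / 98.2 × 100 = 101.8330

101.83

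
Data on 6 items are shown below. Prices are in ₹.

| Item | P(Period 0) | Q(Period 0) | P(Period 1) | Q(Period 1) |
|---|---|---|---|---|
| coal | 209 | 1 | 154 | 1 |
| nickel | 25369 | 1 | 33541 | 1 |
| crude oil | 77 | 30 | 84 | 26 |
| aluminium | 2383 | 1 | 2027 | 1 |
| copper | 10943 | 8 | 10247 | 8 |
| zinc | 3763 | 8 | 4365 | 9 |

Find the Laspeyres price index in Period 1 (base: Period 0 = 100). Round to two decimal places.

104.88

Laspeyres price index uses base-period quantities as weights.
ΣP(Period 1)·Q(Period 0) = 154×1 + 33541×1 + 84×30 + 2027×1 + 10247×8 + 4365×8 = 154 + 33541 + 2520 + 2027 + 81976 + 34920 = 155138
ΣP(Period 0)·Q(Period 0) = 209×1 + 25369×1 + 77×30 + 2383×1 + 10943×8 + 3763×8 = 209 + 25369 + 2310 + 2383 + 87544 + 30104 = 147919
Index = 155138 / 147919 × 100 = 104.8804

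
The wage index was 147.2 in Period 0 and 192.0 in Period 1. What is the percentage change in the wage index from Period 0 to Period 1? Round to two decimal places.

30.43%

Change = (192.0 − 147.2) / 147.2 × 100
       = 44.8 / 147.2 × 100 = 30.4348%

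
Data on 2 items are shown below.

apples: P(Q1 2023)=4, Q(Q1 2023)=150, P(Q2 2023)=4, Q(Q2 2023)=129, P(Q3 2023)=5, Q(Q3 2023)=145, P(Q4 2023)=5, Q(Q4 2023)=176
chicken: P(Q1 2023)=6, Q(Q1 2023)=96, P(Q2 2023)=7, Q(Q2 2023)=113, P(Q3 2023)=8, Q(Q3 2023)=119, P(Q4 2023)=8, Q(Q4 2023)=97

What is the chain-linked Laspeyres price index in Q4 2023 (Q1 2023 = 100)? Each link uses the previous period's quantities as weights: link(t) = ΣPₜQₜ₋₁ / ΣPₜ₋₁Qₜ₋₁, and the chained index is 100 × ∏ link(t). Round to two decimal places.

Link Q1 2023→Q2 2023:
ΣP(Q2 2023)Q(Q1 2023) = 4×150 + 7×96 = 600 + 672 = 1272
ΣP(Q1 2023)Q(Q1 2023) = 4×150 + 6×96 = 600 + 576 = 1176
link = 1272/1176 = 1.081633
Link Q2 2023→Q3 2023:
ΣP(Q3 2023)Q(Q2 2023) = 5×129 + 8×113 = 645 + 904 = 1549
ΣP(Q2 2023)Q(Q2 2023) = 4×129 + 7×113 = 516 + 791 = 1307
link = 1549/1307 = 1.185157
Link Q3 2023→Q4 2023:
ΣP(Q4 2023)Q(Q3 2023) = 5×145 + 8×119 = 725 + 952 = 1677
ΣP(Q3 2023)Q(Q3 2023) = 5×145 + 8×119 = 725 + 952 = 1677
link = 1677/1677 = 1.000000
Chained index = 100 × 1.081633 × 1.185157 × 1.000000 = 128.1904

128.19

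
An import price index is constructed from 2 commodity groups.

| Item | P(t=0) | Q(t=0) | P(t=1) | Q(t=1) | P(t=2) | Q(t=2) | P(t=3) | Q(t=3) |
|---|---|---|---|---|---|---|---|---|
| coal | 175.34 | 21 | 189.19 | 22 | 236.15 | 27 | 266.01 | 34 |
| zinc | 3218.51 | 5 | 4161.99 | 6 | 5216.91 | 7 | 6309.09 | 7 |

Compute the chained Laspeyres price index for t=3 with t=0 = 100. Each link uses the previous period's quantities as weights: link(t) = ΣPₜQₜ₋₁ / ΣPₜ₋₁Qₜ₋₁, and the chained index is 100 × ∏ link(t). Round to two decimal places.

Link t=0→t=1:
ΣP(t=1)Q(t=0) = 189.19×21 + 4161.99×5 = 3972.99 + 20809.95 = 24782.94
ΣP(t=0)Q(t=0) = 175.34×21 + 3218.51×5 = 3682.14 + 16092.55 = 19774.69
link = 24782.94/19774.69 = 1.253266
Link t=1→t=2:
ΣP(t=2)Q(t=1) = 236.15×22 + 5216.91×6 = 5195.3 + 31301.46 = 36496.76
ΣP(t=1)Q(t=1) = 189.19×22 + 4161.99×6 = 4162.18 + 24971.94 = 29134.12
link = 36496.76/29134.12 = 1.252715
Link t=2→t=3:
ΣP(t=3)Q(t=2) = 266.01×27 + 6309.09×7 = 7182.27 + 44163.63 = 51345.9
ΣP(t=2)Q(t=2) = 236.15×27 + 5216.91×7 = 6376.05 + 36518.37 = 42894.42
link = 51345.9/42894.42 = 1.197030
Chained index = 100 × 1.253266 × 1.252715 × 1.197030 = 187.9319

187.93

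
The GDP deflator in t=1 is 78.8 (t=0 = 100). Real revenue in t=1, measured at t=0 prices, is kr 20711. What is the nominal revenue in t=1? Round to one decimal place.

16320.3

Nominal = Real × (Index/100) = 20711 × (78.8/100)
        = 20711 × 0.788 = 16320.2680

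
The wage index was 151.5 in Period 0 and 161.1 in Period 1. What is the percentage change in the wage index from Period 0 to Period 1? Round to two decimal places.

6.34%

Change = (161.1 − 151.5) / 151.5 × 100
       = 9.6 / 151.5 × 100 = 6.3366%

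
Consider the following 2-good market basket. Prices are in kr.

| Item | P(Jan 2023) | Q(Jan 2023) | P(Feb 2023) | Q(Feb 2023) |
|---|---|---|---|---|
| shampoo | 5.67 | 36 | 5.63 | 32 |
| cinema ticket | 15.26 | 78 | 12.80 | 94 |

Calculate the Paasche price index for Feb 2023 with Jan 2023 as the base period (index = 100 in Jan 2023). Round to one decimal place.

Paasche price index uses current-period quantities as weights.
ΣP(Feb 2023)·Q(Feb 2023) = 5.63×32 + 12.80×94 = 180.16 + 1203.2 = 1383.36
ΣP(Jan 2023)·Q(Feb 2023) = 5.67×32 + 15.26×94 = 181.44 + 1434.44 = 1615.88
Index = 1383.36 / 1615.88 × 100 = 85.6103

85.6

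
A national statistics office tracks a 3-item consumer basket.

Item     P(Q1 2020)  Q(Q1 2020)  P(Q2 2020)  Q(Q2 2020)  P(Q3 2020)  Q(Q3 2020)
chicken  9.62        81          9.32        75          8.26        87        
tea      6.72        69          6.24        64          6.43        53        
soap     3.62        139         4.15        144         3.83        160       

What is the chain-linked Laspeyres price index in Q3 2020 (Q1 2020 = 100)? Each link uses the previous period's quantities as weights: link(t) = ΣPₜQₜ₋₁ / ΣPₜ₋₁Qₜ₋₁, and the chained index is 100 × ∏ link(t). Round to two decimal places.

94.18

Link Q1 2020→Q2 2020:
ΣP(Q2 2020)Q(Q1 2020) = 9.32×81 + 6.24×69 + 4.15×139 = 754.92 + 430.56 + 576.85 = 1762.33
ΣP(Q1 2020)Q(Q1 2020) = 9.62×81 + 6.72×69 + 3.62×139 = 779.22 + 463.68 + 503.18 = 1746.08
link = 1762.33/1746.08 = 1.009307
Link Q2 2020→Q3 2020:
ΣP(Q3 2020)Q(Q2 2020) = 8.26×75 + 6.43×64 + 3.83×144 = 619.5 + 411.52 + 551.52 = 1582.54
ΣP(Q2 2020)Q(Q2 2020) = 9.32×75 + 6.24×64 + 4.15×144 = 699 + 399.36 + 597.6 = 1695.96
link = 1582.54/1695.96 = 0.933123
Chained index = 100 × 1.009307 × 0.933123 = 94.1808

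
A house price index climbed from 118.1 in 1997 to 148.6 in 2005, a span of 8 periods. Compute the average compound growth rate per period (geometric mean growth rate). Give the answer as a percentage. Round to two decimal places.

Growth factor = (148.6/118.1)^(1/8) = (1.258256)^(1/8) = 1.029132
Growth rate = 1.029132 − 1 = 0.029132 = 2.9132%

2.91%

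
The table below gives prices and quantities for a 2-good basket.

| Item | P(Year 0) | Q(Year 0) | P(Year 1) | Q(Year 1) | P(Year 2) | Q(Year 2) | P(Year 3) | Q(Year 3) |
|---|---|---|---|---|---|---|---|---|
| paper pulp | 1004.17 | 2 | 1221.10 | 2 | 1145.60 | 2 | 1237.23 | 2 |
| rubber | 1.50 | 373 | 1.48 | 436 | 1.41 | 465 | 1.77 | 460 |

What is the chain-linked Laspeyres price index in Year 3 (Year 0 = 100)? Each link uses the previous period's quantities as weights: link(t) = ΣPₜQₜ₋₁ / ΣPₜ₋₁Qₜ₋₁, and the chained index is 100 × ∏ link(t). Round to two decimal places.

Link Year 0→Year 1:
ΣP(Year 1)Q(Year 0) = 1221.10×2 + 1.48×373 = 2442.2 + 552.04 = 2994.24
ΣP(Year 0)Q(Year 0) = 1004.17×2 + 1.50×373 = 2008.34 + 559.5 = 2567.84
link = 2994.24/2567.84 = 1.166054
Link Year 1→Year 2:
ΣP(Year 2)Q(Year 1) = 1145.60×2 + 1.41×436 = 2291.2 + 614.76 = 2905.96
ΣP(Year 1)Q(Year 1) = 1221.10×2 + 1.48×436 = 2442.2 + 645.28 = 3087.48
link = 2905.96/3087.48 = 0.941208
Link Year 2→Year 3:
ΣP(Year 3)Q(Year 2) = 1237.23×2 + 1.77×465 = 2474.46 + 823.05 = 3297.51
ΣP(Year 2)Q(Year 2) = 1145.60×2 + 1.41×465 = 2291.2 + 655.65 = 2946.85
link = 3297.51/2946.85 = 1.118995
Chained index = 100 × 1.166054 × 0.941208 × 1.118995 = 122.8096

122.81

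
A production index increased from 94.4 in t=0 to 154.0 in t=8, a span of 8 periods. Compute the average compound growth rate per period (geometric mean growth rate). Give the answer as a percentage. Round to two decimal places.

6.31%

Growth factor = (154.0/94.4)^(1/8) = (1.631356)^(1/8) = 1.063086
Growth rate = 1.063086 − 1 = 0.063086 = 6.3086%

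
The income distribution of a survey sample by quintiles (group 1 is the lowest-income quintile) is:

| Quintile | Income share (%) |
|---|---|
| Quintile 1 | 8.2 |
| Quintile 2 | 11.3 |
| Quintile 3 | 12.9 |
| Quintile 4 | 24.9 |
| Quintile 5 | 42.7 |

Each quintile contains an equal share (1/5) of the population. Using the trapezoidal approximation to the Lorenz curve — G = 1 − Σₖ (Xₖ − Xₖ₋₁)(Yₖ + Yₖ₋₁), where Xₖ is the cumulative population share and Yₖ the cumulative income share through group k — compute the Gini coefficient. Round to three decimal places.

0.330

Cumulative income shares Yₖ: 0.0820, 0.1950, 0.3240, 0.5730, 1.0000
Σ (Xₖ−Xₖ₋₁)(Yₖ+Yₖ₋₁) = (1/5)(0.0820+0.0000) + (1/5)(0.1950+0.0820) + (1/5)(0.3240+0.1950) + (1/5)(0.5730+0.3240) + (1/5)(1.0000+0.5730)
  = 0.0164 + 0.0554 + 0.1038 + 0.1794 + 0.3146 = 0.6696
G = 1 − 0.6696 = 0.3304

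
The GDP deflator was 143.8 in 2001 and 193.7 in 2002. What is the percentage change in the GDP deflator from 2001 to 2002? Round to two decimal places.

Change = (193.7 − 143.8) / 143.8 × 100
       = 49.9 / 143.8 × 100 = 34.7010%

34.70%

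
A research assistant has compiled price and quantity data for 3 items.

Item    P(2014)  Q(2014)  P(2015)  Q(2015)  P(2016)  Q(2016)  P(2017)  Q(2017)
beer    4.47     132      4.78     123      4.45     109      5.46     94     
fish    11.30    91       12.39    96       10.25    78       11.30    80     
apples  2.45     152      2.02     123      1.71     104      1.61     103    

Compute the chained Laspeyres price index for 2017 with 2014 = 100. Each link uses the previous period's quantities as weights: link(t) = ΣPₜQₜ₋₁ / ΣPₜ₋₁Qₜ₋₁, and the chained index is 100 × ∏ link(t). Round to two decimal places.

100.28

Link 2014→2015:
ΣP(2015)Q(2014) = 4.78×132 + 12.39×91 + 2.02×152 = 630.96 + 1127.49 + 307.04 = 2065.49
ΣP(2014)Q(2014) = 4.47×132 + 11.30×91 + 2.45×152 = 590.04 + 1028.3 + 372.4 = 1990.74
link = 2065.49/1990.74 = 1.037549
Link 2015→2016:
ΣP(2016)Q(2015) = 4.45×123 + 10.25×96 + 1.71×123 = 547.35 + 984 + 210.33 = 1741.68
ΣP(2015)Q(2015) = 4.78×123 + 12.39×96 + 2.02×123 = 587.94 + 1189.44 + 248.46 = 2025.84
link = 1741.68/2025.84 = 0.859732
Link 2016→2017:
ΣP(2017)Q(2016) = 5.46×109 + 11.30×78 + 1.61×104 = 595.14 + 881.4 + 167.44 = 1643.98
ΣP(2016)Q(2016) = 4.45×109 + 10.25×78 + 1.71×104 = 485.05 + 799.5 + 177.84 = 1462.39
link = 1643.98/1462.39 = 1.124173
Chained index = 100 × 1.037549 × 0.859732 × 1.124173 = 100.2779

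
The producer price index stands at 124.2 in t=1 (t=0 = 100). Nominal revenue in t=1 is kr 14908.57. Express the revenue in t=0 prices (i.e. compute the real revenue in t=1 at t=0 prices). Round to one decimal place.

Real = Nominal ÷ (Index/100) = 14908.57 ÷ (124.2/100)
     = 14908.57 ÷ 1.242 = 12003.6795

12003.7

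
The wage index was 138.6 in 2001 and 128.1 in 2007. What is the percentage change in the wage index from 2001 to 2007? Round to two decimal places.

Change = (128.1 − 138.6) / 138.6 × 100
       = -10.5 / 138.6 × 100 = -7.5758%

-7.58%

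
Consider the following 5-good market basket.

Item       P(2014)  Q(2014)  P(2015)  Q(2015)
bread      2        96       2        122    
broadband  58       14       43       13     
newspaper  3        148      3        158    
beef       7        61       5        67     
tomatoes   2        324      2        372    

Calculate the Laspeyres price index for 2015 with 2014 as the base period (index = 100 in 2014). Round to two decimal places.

Laspeyres price index uses base-period quantities as weights.
ΣP(2015)·Q(2014) = 2×96 + 43×14 + 3×148 + 5×61 + 2×324 = 192 + 602 + 444 + 305 + 648 = 2191
ΣP(2014)·Q(2014) = 2×96 + 58×14 + 3×148 + 7×61 + 2×324 = 192 + 812 + 444 + 427 + 648 = 2523
Index = 2191 / 2523 × 100 = 86.8411

86.84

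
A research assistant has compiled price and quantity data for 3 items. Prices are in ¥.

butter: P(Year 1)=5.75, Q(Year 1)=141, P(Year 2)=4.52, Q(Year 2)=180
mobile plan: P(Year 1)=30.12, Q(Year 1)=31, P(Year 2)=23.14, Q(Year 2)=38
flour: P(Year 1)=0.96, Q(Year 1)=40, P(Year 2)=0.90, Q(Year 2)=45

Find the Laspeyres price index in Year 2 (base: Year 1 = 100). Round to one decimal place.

78.0

Laspeyres price index uses base-period quantities as weights.
ΣP(Year 2)·Q(Year 1) = 4.52×141 + 23.14×31 + 0.90×40 = 637.32 + 717.34 + 36 = 1390.66
ΣP(Year 1)·Q(Year 1) = 5.75×141 + 30.12×31 + 0.96×40 = 810.75 + 933.72 + 38.4 = 1782.87
Index = 1390.66 / 1782.87 × 100 = 78.0012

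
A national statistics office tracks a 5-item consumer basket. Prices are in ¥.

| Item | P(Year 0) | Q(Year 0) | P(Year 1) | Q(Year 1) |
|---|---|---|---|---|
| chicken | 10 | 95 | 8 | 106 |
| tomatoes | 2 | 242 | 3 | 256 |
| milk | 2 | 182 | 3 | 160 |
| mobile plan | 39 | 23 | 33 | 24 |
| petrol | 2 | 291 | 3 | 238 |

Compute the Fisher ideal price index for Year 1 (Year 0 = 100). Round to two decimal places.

Laspeyres component (base-period weights):
ΣP(Year 1)Q(Year 0) = 8×95 + 3×242 + 3×182 + 33×23 + 3×291 = 760 + 726 + 546 + 759 + 873 = 3664
ΣP(Year 0)Q(Year 0) = 10×95 + 2×242 + 2×182 + 39×23 + 2×291 = 950 + 484 + 364 + 897 + 582 = 3277
L = 3664 / 3277 × 100 = 111.8096
Paasche component (current-period weights):
ΣP(Year 1)Q(Year 1) = 8×106 + 3×256 + 3×160 + 33×24 + 3×238 = 848 + 768 + 480 + 792 + 714 = 3602
ΣP(Year 0)Q(Year 1) = 10×106 + 2×256 + 2×160 + 39×24 + 2×238 = 1060 + 512 + 320 + 936 + 476 = 3304
P = 3602 / 3304 × 100 = 109.0194
Fisher = √(L × P) = √(111.8096 × 109.0194) = 110.4057

110.41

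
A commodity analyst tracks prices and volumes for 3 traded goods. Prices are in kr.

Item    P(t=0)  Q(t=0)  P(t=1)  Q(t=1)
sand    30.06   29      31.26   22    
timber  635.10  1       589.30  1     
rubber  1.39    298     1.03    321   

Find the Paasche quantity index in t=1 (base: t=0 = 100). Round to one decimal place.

Paasche quantity index uses current-period prices as weights.
ΣP(t=1)·Q(t=1) = 31.26×22 + 589.30×1 + 1.03×321 = 687.72 + 589.3 + 330.63 = 1607.65
ΣP(t=1)·Q(t=0) = 31.26×29 + 589.30×1 + 1.03×298 = 906.54 + 589.3 + 306.94 = 1802.78
Index = 1607.65 / 1802.78 × 100 = 89.1762

89.2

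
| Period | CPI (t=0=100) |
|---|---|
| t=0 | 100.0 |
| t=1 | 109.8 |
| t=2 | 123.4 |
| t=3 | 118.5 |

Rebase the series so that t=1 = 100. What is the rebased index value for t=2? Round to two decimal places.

Rebased(t=2) = 123.4 / 109.8 × 100 = 112.3862

112.39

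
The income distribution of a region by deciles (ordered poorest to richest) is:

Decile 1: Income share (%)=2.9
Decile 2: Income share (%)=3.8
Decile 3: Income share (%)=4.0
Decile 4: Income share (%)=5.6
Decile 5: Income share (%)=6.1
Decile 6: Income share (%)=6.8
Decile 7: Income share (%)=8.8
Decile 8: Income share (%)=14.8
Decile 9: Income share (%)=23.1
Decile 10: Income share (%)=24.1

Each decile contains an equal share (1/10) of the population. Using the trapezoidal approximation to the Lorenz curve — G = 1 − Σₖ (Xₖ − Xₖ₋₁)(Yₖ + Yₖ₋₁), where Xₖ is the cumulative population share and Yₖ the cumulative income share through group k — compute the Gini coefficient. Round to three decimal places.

Cumulative income shares Yₖ: 0.0290, 0.0670, 0.1070, 0.1630, 0.2240, 0.2920, 0.3800, 0.5280, 0.7590, 1.0000
Σ (Xₖ−Xₖ₋₁)(Yₖ+Yₖ₋₁) = (1/10)(0.0290+0.0000) + (1/10)(0.0670+0.0290) + (1/10)(0.1070+0.0670) + (1/10)(0.1630+0.1070) + (1/10)(0.2240+0.1630) + (1/10)(0.2920+0.2240) + (1/10)(0.3800+0.2920) + (1/10)(0.5280+0.3800) + (1/10)(0.7590+0.5280) + (1/10)(1.0000+0.7590)
  = 0.0029 + 0.0096 + 0.0174 + 0.0270 + 0.0387 + 0.0516 + 0.0672 + 0.0908 + 0.1287 + 0.1759 = 0.6098
G = 1 − 0.6098 = 0.3902

0.390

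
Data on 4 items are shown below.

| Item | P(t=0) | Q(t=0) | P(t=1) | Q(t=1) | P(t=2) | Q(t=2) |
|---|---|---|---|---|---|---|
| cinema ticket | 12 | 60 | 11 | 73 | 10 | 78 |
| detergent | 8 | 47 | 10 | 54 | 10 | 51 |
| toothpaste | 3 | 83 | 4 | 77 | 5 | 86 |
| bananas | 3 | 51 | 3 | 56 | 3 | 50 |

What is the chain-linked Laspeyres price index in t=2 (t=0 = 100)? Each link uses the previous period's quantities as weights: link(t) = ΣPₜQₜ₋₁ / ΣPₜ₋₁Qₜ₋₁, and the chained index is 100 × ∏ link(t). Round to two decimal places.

108.05

Link t=0→t=1:
ΣP(t=1)Q(t=0) = 11×60 + 10×47 + 4×83 + 3×51 = 660 + 470 + 332 + 153 = 1615
ΣP(t=0)Q(t=0) = 12×60 + 8×47 + 3×83 + 3×51 = 720 + 376 + 249 + 153 = 1498
link = 1615/1498 = 1.078104
Link t=1→t=2:
ΣP(t=2)Q(t=1) = 10×73 + 10×54 + 5×77 + 3×56 = 730 + 540 + 385 + 168 = 1823
ΣP(t=1)Q(t=1) = 11×73 + 10×54 + 4×77 + 3×56 = 803 + 540 + 308 + 168 = 1819
link = 1823/1819 = 1.002199
Chained index = 100 × 1.078104 × 1.002199 = 108.0475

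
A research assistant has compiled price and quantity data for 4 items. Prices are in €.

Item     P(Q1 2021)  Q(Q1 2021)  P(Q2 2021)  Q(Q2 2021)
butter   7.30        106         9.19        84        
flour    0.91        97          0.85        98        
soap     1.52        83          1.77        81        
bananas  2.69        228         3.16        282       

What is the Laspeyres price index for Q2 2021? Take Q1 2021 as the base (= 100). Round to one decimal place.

120.1

Laspeyres price index uses base-period quantities as weights.
ΣP(Q2 2021)·Q(Q1 2021) = 9.19×106 + 0.85×97 + 1.77×83 + 3.16×228 = 974.14 + 82.45 + 146.91 + 720.48 = 1923.98
ΣP(Q1 2021)·Q(Q1 2021) = 7.30×106 + 0.91×97 + 1.52×83 + 2.69×228 = 773.8 + 88.27 + 126.16 + 613.32 = 1601.55
Index = 1923.98 / 1601.55 × 100 = 120.1324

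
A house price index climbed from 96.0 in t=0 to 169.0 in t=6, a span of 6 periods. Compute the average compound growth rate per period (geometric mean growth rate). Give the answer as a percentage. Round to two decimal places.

9.88%

Growth factor = (169.0/96.0)^(1/6) = (1.760417)^(1/6) = 1.098844
Growth rate = 1.098844 − 1 = 0.098844 = 9.8844%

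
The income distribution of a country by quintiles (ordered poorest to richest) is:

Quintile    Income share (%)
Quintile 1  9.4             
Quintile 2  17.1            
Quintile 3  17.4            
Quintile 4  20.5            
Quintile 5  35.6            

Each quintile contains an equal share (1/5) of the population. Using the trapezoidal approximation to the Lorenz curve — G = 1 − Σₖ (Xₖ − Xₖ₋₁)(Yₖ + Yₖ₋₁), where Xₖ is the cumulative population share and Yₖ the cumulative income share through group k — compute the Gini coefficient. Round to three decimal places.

0.223

Cumulative income shares Yₖ: 0.0940, 0.2650, 0.4390, 0.6440, 1.0000
Σ (Xₖ−Xₖ₋₁)(Yₖ+Yₖ₋₁) = (1/5)(0.0940+0.0000) + (1/5)(0.2650+0.0940) + (1/5)(0.4390+0.2650) + (1/5)(0.6440+0.4390) + (1/5)(1.0000+0.6440)
  = 0.0188 + 0.0718 + 0.1408 + 0.2166 + 0.3288 = 0.7768
G = 1 − 0.7768 = 0.2232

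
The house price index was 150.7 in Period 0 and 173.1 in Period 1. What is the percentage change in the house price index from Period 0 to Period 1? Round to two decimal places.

14.86%

Change = (173.1 − 150.7) / 150.7 × 100
       = 22.4 / 150.7 × 100 = 14.8640%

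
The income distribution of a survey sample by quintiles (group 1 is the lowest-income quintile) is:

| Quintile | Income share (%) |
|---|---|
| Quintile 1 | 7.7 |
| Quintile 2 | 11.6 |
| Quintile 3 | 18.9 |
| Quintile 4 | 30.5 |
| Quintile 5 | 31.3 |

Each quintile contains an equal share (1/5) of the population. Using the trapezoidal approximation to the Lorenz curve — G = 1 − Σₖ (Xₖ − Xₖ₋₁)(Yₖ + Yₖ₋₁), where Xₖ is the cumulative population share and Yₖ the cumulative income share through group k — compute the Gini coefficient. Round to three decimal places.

0.264

Cumulative income shares Yₖ: 0.0770, 0.1930, 0.3820, 0.6870, 1.0000
Σ (Xₖ−Xₖ₋₁)(Yₖ+Yₖ₋₁) = (1/5)(0.0770+0.0000) + (1/5)(0.1930+0.0770) + (1/5)(0.3820+0.1930) + (1/5)(0.6870+0.3820) + (1/5)(1.0000+0.6870)
  = 0.0154 + 0.0540 + 0.1150 + 0.2138 + 0.3374 = 0.7356
G = 1 − 0.7356 = 0.2644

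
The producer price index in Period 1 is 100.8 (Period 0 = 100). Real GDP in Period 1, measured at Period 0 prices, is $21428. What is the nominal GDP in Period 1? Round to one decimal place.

Nominal = Real × (Index/100) = 21428 × (100.8/100)
        = 21428 × 1.008 = 21599.4240

21599.4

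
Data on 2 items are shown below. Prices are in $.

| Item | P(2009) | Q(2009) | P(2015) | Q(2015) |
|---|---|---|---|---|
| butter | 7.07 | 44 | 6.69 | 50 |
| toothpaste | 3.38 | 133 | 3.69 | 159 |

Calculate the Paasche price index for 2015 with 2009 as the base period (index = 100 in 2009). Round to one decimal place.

103.4

Paasche price index uses current-period quantities as weights.
ΣP(2015)·Q(2015) = 6.69×50 + 3.69×159 = 334.5 + 586.71 = 921.21
ΣP(2009)·Q(2015) = 7.07×50 + 3.38×159 = 353.5 + 537.42 = 890.92
Index = 921.21 / 890.92 × 100 = 103.3999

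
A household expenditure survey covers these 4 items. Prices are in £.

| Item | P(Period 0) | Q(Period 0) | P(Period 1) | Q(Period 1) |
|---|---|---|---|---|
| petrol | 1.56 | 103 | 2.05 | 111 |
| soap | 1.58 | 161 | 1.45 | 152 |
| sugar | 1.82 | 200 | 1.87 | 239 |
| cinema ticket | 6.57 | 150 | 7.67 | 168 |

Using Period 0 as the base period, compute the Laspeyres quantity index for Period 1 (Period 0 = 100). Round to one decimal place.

Laspeyres quantity index uses base-period prices as weights.
ΣP(Period 0)·Q(Period 1) = 1.56×111 + 1.58×152 + 1.82×239 + 6.57×168 = 173.16 + 240.16 + 434.98 + 1103.76 = 1952.06
ΣP(Period 0)·Q(Period 0) = 1.56×103 + 1.58×161 + 1.82×200 + 6.57×150 = 160.68 + 254.38 + 364 + 985.5 = 1764.56
Index = 1952.06 / 1764.56 × 100 = 110.6259

110.6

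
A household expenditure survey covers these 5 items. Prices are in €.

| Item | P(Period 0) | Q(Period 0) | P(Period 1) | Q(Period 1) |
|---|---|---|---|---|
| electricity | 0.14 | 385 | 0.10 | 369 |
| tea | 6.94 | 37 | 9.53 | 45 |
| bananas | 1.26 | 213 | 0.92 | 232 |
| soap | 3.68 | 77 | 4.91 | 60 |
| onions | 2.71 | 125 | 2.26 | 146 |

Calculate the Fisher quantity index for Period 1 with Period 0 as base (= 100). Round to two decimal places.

105.23

Laspeyres component (base-period weights):
ΣP(Period 0)Q(Period 1) = 0.14×369 + 6.94×45 + 1.26×232 + 3.68×60 + 2.71×146 = 51.66 + 312.3 + 292.32 + 220.8 + 395.66 = 1272.74
ΣP(Period 0)Q(Period 0) = 0.14×385 + 6.94×37 + 1.26×213 + 3.68×77 + 2.71×125 = 53.9 + 256.78 + 268.38 + 283.36 + 338.75 = 1201.17
L = 1272.74 / 1201.17 × 100 = 105.9584
Paasche component (current-period weights):
ΣP(Period 1)Q(Period 1) = 0.10×369 + 9.53×45 + 0.92×232 + 4.91×60 + 2.26×146 = 36.9 + 428.85 + 213.44 + 294.6 + 329.96 = 1303.75
ΣP(Period 1)Q(Period 0) = 0.10×385 + 9.53×37 + 0.92×213 + 4.91×77 + 2.26×125 = 38.5 + 352.61 + 195.96 + 378.07 + 282.5 = 1247.64
P = 1303.75 / 1247.64 × 100 = 104.4973
Fisher = √(L × P) = √(105.9584 × 104.4973) = 105.2253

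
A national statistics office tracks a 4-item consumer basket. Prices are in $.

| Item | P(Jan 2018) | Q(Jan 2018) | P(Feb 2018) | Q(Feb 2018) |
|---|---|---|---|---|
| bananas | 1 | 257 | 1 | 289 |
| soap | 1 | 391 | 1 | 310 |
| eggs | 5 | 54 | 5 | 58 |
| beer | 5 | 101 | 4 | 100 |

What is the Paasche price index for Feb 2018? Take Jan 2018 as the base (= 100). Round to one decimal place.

Paasche price index uses current-period quantities as weights.
ΣP(Feb 2018)·Q(Feb 2018) = 1×289 + 1×310 + 5×58 + 4×100 = 289 + 310 + 290 + 400 = 1289
ΣP(Jan 2018)·Q(Feb 2018) = 1×289 + 1×310 + 5×58 + 5×100 = 289 + 310 + 290 + 500 = 1389
Index = 1289 / 1389 × 100 = 92.8006

92.8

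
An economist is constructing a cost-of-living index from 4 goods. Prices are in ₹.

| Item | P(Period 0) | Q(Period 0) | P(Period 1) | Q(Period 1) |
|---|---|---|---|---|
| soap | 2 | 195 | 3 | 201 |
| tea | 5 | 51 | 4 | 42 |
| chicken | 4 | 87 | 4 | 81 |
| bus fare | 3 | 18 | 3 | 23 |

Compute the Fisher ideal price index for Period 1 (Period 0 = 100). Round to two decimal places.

Laspeyres component (base-period weights):
ΣP(Period 1)Q(Period 0) = 3×195 + 4×51 + 4×87 + 3×18 = 585 + 204 + 348 + 54 = 1191
ΣP(Period 0)Q(Period 0) = 2×195 + 5×51 + 4×87 + 3×18 = 390 + 255 + 348 + 54 = 1047
L = 1191 / 1047 × 100 = 113.7536
Paasche component (current-period weights):
ΣP(Period 1)Q(Period 1) = 3×201 + 4×42 + 4×81 + 3×23 = 603 + 168 + 324 + 69 = 1164
ΣP(Period 0)Q(Period 1) = 2×201 + 5×42 + 4×81 + 3×23 = 402 + 210 + 324 + 69 = 1005
P = 1164 / 1005 × 100 = 115.8209
Fisher = √(L × P) = √(113.7536 × 115.8209) = 114.7826

114.78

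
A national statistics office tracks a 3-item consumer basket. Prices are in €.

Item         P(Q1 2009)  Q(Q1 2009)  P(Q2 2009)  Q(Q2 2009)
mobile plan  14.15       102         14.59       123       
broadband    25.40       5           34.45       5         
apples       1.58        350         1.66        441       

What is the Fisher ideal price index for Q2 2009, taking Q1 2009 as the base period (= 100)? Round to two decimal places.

Laspeyres component (base-period weights):
ΣP(Q2 2009)Q(Q1 2009) = 14.59×102 + 34.45×5 + 1.66×350 = 1488.18 + 172.25 + 581 = 2241.43
ΣP(Q1 2009)Q(Q1 2009) = 14.15×102 + 25.40×5 + 1.58×350 = 1443.3 + 127 + 553 = 2123.3
L = 2241.43 / 2123.3 × 100 = 105.5635
Paasche component (current-period weights):
ΣP(Q2 2009)Q(Q2 2009) = 14.59×123 + 34.45×5 + 1.66×441 = 1794.57 + 172.25 + 732.06 = 2698.88
ΣP(Q1 2009)Q(Q2 2009) = 14.15×123 + 25.40×5 + 1.58×441 = 1740.45 + 127 + 696.78 = 2564.23
P = 2698.88 / 2564.23 × 100 = 105.2511
Fisher = √(L × P) = √(105.5635 × 105.2511) = 105.4072

105.41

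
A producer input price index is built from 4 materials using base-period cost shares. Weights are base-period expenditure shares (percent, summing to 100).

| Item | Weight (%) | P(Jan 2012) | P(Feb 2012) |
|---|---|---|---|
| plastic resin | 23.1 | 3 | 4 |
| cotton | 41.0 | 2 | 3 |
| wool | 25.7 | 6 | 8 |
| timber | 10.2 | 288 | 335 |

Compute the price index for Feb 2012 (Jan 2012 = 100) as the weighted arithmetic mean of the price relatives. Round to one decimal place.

plastic resin: 23.1 × (4/3) = 23.1 × 1.333333 = 30.8000
cotton: 41.0 × (3/2) = 41.0 × 1.500000 = 61.5000
wool: 25.7 × (8/6) = 25.7 × 1.333333 = 34.2667
timber: 10.2 × (335/288) = 10.2 × 1.163194 = 11.8646
Index = Σ wᵢ·(p₁ᵢ/p₀ᵢ) = 30.8000 + 61.5000 + 34.2667 + 11.8646 = 138.4313

138.4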